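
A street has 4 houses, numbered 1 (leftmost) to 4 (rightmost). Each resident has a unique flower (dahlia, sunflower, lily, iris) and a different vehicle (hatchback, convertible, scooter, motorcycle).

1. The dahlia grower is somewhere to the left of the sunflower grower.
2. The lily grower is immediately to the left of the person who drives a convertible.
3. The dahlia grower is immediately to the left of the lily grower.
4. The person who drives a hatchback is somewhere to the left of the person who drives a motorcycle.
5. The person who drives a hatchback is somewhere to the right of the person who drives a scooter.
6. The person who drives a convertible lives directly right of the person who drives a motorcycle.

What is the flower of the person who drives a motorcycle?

House 1 vehicle: only scooter fits.
House 4's vehicle must be convertible (nothing else left).
Clue 2 places the lily grower in house 3.
The dahlia grower is in house 2 (clue 3).
Clue 4 places the person who drives a hatchback in house 2.
The person who drives a motorcycle is in house 3 (clue 4).
The only flower still possible for house 1 is iris.
The only flower still possible for house 4 is sunflower.
So: house 1 = iris/scooter, house 2 = dahlia/hatchback, house 3 = lily/motorcycle, house 4 = sunflower/convertible.

lily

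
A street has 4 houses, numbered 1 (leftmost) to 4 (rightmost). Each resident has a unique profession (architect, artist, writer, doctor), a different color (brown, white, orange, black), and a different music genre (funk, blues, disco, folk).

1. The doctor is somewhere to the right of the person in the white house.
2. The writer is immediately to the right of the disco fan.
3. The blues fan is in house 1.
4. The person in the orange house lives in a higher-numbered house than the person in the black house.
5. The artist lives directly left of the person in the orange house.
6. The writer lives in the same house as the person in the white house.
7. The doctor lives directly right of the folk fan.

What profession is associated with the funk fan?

doctor

Clue 3: the blues fan is in house 1.
That leaves funk as the music genre for house 4.
The writer is in house 3 (clue 2).
From clue 2, the disco fan must be in house 2.
Clue 6: the person in the white house is in house 3.
So house 4 gets doctor for profession.
House 3's music genre must be folk (nothing else left).
The artist is in house 1 (clue 5).
By clue 5, the person in the orange house is in house 2.
House 2's profession must be architect (nothing else left).
That leaves black as the color for house 1.
House 4's color must be brown (nothing else left).
So: house 1 = artist/black/blues, house 2 = architect/orange/disco, house 3 = writer/white/folk, house 4 = doctor/brown/funk.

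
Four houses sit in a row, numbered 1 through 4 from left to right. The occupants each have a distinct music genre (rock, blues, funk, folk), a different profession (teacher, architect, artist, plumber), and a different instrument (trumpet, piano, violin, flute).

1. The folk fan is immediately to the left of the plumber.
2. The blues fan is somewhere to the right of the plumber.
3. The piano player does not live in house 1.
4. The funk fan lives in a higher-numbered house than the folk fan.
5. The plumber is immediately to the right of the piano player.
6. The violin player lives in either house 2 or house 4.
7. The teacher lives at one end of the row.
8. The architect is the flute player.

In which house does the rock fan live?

Clue 5: the plumber is in house 3.
Clue 5: the piano player is in house 2.
The only instrument still possible for house 4 is violin.
Clue 1: the folk fan is in house 2.
Clue 2 places the blues fan in house 4.
Clue 8 places the architect in house 1.
Clue 8 places the flute player in house 1.
House 1 music genre: only rock fits.
House 3's music genre must be funk (nothing else left).
The only profession still possible for house 2 is artist.
House 4's profession must be teacher (nothing else left).
House 3's instrument must be trumpet (nothing else left).
So: house 1 = rock/architect/flute, house 2 = folk/artist/piano, house 3 = funk/plumber/trumpet, house 4 = blues/teacher/violin.

1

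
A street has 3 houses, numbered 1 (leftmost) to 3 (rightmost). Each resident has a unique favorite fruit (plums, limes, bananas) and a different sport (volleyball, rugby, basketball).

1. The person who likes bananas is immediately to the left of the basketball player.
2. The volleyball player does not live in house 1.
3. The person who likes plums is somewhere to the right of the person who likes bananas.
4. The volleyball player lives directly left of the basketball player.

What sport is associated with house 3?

basketball

The volleyball player is in house 2 (clue 4).
Clue 4: the basketball player is in house 3.
House 1 sport: only rugby fits.
Clue 1: the person who likes bananas is in house 2.
From clue 3, the person who likes plums must be in house 3.
House 1 favorite fruit: only limes fits.
So: house 1 = limes/rugby, house 2 = bananas/volleyball, house 3 = plums/basketball.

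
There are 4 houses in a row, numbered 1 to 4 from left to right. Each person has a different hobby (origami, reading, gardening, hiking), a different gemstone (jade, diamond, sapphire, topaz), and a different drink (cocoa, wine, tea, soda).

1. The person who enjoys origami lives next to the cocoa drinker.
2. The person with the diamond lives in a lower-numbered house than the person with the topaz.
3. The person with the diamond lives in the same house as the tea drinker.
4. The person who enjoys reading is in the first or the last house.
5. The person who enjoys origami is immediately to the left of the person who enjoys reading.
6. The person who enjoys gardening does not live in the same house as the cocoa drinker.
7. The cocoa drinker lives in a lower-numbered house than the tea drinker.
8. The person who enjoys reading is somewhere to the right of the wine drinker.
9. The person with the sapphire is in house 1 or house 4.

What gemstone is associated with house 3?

diamond

Clue 5: the person who enjoys origami is in house 3.
The person who enjoys reading is in house 4 (clue 5).
House 4 drink: only soda fits.
Clue 1 places the cocoa drinker in house 2.
Clue 6: the person who enjoys gardening is in house 1.
Clue 7: the tea drinker is in house 3.
House 2 hobby: only hiking fits.
So house 1 gets wine for drink.
By clue 3, the person with the diamond is in house 3.
House 2 gemstone: only jade fits.
That leaves topaz as the gemstone for house 4.
The only gemstone still possible for house 1 is sapphire.
So: house 1 = gardening/sapphire/wine, house 2 = hiking/jade/cocoa, house 3 = origami/diamond/tea, house 4 = reading/topaz/soda.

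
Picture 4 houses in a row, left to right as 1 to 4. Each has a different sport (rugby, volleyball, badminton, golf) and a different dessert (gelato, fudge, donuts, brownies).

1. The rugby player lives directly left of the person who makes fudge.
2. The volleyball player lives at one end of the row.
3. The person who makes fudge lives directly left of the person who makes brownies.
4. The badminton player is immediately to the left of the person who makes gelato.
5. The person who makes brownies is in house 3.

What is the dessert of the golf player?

fudge

Clue 5 places the person who makes brownies in house 3.
So house 1 gets donuts for dessert.
So house 4 gets gelato for dessert.
By clue 1, the rugby player is in house 1.
Clue 4 places the badminton player in house 3.
The only sport still possible for house 2 is golf.
House 4 sport: only volleyball fits.
House 2's dessert must be fudge (nothing else left).
So: house 1 = rugby/donuts, house 2 = golf/fudge, house 3 = badminton/brownies, house 4 = volleyball/gelato.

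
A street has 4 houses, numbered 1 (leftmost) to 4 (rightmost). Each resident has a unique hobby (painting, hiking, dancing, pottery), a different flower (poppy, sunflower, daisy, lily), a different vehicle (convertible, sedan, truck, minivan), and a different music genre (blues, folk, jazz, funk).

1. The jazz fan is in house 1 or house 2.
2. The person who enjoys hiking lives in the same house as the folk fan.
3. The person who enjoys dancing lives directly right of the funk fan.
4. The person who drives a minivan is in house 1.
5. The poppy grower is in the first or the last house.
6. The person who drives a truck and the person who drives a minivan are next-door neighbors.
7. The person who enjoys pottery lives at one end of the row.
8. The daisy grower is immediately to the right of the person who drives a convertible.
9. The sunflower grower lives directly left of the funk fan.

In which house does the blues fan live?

From clue 4, the person who drives a minivan must be in house 1.
From clue 6, the person who drives a truck must be in house 2.
The only vehicle still possible for house 4 is sedan.
Clue 8: the daisy grower is in house 4.
The only flower still possible for house 3 is lily.
That leaves convertible as the vehicle for house 3.
That leaves poppy as the flower for house 1.
That leaves sunflower as the flower for house 2.
By clue 9, the funk fan is in house 3.
Clue 3 places the person who enjoys dancing in house 4.
House 1 hobby: only pottery fits.
That leaves painting as the hobby for house 3.
Clue 2: the folk fan is in house 2.
So house 2 gets hiking for hobby.
House 1's music genre must be jazz (nothing else left).
The only music genre still possible for house 4 is blues.
So: house 1 = pottery/poppy/minivan/jazz, house 2 = hiking/sunflower/truck/folk, house 3 = painting/lily/convertible/funk, house 4 = dancing/daisy/sedan/blues.

4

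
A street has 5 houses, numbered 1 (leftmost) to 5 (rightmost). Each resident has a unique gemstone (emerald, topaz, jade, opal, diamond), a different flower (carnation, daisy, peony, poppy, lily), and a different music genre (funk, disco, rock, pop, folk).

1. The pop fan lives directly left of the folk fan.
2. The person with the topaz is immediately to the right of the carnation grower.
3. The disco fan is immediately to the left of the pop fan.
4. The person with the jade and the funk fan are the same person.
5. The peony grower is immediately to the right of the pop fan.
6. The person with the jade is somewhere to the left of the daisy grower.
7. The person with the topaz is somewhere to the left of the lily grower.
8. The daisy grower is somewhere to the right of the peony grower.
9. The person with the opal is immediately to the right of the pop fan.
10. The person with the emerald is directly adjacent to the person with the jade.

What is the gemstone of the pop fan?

The only music genre still possible for house 5 is rock.
The person with the opal is narrowed to house 3 or 4; consider each.
Placing it in house 4 leads to a contradiction, so it's in house 3.
Clue 9: the pop fan is in house 2.
By clue 1, the folk fan is in house 3.
The peony grower is in house 3 (clue 5).
House 2 flower: only poppy fits.
That leaves disco as the music genre for house 1.
House 4 music genre: only funk fits.
By clue 2, the person with the topaz is in house 2.
The person with the jade is in house 4 (clue 4).
The daisy grower is in house 5 (clue 6).
From clue 10, the person with the emerald must be in house 5.
House 1 gemstone: only diamond fits.
House 1's flower must be carnation (nothing else left).
That leaves lily as the flower for house 4.
So: house 1 = diamond/carnation/disco, house 2 = topaz/poppy/pop, house 3 = opal/peony/folk, house 4 = jade/lily/funk, house 5 = emerald/daisy/rock.

topaz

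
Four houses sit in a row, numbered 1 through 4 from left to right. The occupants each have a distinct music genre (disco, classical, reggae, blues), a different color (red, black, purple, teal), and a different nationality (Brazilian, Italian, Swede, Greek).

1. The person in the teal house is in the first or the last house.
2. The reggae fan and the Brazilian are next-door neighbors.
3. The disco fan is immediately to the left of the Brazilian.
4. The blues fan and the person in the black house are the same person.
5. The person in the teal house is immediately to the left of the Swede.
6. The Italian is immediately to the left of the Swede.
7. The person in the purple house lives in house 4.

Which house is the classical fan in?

1

From clue 5, the person in the teal house must be in house 1.
Clue 5: the Swede is in house 2.
The Italian is in house 1 (clue 6).
Clue 7 places the person in the purple house in house 4.
So house 1 gets classical for music genre.
That leaves reggae as the music genre for house 4.
By clue 2, the Brazilian is in house 3.
Clue 3 places the disco fan in house 2.
The only music genre still possible for house 3 is blues.
House 4 nationality: only Greek fits.
From clue 4, the person in the black house must be in house 3.
So house 2 gets red for color.
So: house 1 = classical/teal/Italian, house 2 = disco/red/Swede, house 3 = blues/black/Brazilian, house 4 = reggae/purple/Greek.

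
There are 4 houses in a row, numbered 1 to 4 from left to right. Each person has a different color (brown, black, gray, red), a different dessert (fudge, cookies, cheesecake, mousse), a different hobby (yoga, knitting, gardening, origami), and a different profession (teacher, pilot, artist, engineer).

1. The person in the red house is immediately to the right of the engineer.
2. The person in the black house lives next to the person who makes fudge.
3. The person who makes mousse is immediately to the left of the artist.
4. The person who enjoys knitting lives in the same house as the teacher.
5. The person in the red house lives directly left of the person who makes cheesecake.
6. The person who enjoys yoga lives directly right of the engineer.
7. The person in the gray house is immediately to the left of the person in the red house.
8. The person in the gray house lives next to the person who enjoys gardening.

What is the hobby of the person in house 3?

The person in the gray house is narrowed to house 1 or 2; consider each.
Placing it in house 1 leads to a contradiction, so it's in house 2.
Clue 7: the person in the red house is in house 3.
Clue 1 places the engineer in house 2.
Clue 5: the person who makes cheesecake is in house 4.
Clue 6 places the person who enjoys yoga in house 3.
So house 1 gets gardening for hobby.
Clue 4 places the person who enjoys knitting in house 4.
By clue 4, the teacher is in house 4.
The only dessert still possible for house 1 is cookies.
House 2 hobby: only origami fits.
House 1's profession must be pilot (nothing else left).
The only profession still possible for house 3 is artist.
Clue 3 places the person who makes mousse in house 2.
The only dessert still possible for house 3 is fudge.
From clue 2, the person in the black house must be in house 4.
House 1's color must be brown (nothing else left).
So: house 1 = brown/cookies/gardening/pilot, house 2 = gray/mousse/origami/engineer, house 3 = red/fudge/yoga/artist, house 4 = black/cheesecake/knitting/teacher.

yoga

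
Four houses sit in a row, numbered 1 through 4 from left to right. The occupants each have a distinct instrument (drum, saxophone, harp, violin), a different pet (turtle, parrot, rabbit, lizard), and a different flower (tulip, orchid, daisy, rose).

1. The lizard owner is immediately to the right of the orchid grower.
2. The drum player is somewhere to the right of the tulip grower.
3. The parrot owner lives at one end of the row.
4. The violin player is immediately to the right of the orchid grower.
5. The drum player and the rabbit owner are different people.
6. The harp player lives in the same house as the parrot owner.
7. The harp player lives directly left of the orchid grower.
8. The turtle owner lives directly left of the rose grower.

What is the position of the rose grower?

Clue 7: the harp player is in house 1.
Clue 7 places the orchid grower in house 2.
By clue 1, the lizard owner is in house 3.
Clue 4: the violin player is in house 3.
From clue 6, the parrot owner must be in house 1.
House 4's pet must be rabbit (nothing else left).
The drum player is in house 2 (clue 5).
Clue 8 places the rose grower in house 3.
So house 4 gets saxophone for instrument.
House 2's pet must be turtle (nothing else left).
That leaves daisy as the flower for house 4.
That leaves tulip as the flower for house 1.
So: house 1 = harp/parrot/tulip, house 2 = drum/turtle/orchid, house 3 = violin/lizard/rose, house 4 = saxophone/rabbit/daisy.

3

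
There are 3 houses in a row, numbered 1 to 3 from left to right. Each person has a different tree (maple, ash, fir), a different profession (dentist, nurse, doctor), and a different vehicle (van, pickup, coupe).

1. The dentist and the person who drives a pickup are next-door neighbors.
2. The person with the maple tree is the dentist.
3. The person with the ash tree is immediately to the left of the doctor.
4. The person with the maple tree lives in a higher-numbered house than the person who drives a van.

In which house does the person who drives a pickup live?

That leaves nurse as the profession for house 1.
The person with the ash tree is narrowed to house 1 or 2; consider each.
Placing it in house 2 leads to a contradiction, so it's in house 1.
The doctor is in house 2 (clue 3).
House 3 profession: only dentist fits.
By clue 1, the person who drives a pickup is in house 2.
By clue 2, the person with the maple tree is in house 3.
So house 2 gets fir for tree.
House 3's vehicle must be coupe (nothing else left).
That leaves van as the vehicle for house 1.
So: house 1 = ash/nurse/van, house 2 = fir/doctor/pickup, house 3 = maple/dentist/coupe.

2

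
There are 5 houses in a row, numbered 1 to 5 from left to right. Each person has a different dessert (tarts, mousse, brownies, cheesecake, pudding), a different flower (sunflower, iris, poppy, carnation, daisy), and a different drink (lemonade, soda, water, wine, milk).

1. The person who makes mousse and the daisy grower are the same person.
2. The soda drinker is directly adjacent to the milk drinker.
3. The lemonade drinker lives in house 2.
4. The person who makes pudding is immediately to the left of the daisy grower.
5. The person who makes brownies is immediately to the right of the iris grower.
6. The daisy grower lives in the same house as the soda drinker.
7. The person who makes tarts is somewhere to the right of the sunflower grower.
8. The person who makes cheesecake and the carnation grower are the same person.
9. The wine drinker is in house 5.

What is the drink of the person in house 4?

Clue 3: the lemonade drinker is in house 2.
By clue 9, the wine drinker is in house 5.
The only drink still possible for house 1 is water.
So house 1 gets cheesecake for dessert.
The carnation grower is in house 1 (clue 8).
House 5's flower must be poppy (nothing else left).
House 2's dessert must be pudding (nothing else left).
Clue 4: the daisy grower is in house 3.
Clue 6: the soda drinker is in house 3.
The only drink still possible for house 4 is milk.
The person who makes mousse is in house 3 (clue 1).
House 4's dessert must be tarts (nothing else left).
House 5's dessert must be brownies (nothing else left).
Clue 5: the iris grower is in house 4.
The sunflower grower is in house 2 (clue 7).
So: house 1 = cheesecake/carnation/water, house 2 = pudding/sunflower/lemonade, house 3 = mousse/daisy/soda, house 4 = tarts/iris/milk, house 5 = brownies/poppy/wine.

milk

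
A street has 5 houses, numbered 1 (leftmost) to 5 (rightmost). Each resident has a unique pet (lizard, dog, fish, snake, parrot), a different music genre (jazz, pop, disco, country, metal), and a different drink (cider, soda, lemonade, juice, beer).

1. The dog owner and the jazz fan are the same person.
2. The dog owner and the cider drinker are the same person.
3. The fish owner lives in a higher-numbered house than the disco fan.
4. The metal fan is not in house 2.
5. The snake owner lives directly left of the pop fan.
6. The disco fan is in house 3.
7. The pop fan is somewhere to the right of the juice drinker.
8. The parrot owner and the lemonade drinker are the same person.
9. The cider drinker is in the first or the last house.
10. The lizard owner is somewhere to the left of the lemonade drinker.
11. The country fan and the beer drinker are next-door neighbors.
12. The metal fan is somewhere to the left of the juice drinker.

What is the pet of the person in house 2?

parrot

The disco fan is in house 3 (clue 6).
That leaves metal as the music genre for house 1.
Clue 2: the dog owner is in house 5.
The cider drinker is in house 5 (clue 2).
That leaves fish as the pet for house 4.
By clue 1, the jazz fan is in house 5.
From clue 5, the snake owner must be in house 3.
Clue 5: the pop fan is in house 4.
House 1's pet must be lizard (nothing else left).
House 2 pet: only parrot fits.
House 2's music genre must be country (nothing else left).
Clue 8 places the lemonade drinker in house 2.
The only drink still possible for house 1 is beer.
That leaves juice as the drink for house 3.
So house 4 gets soda for drink.
So: house 1 = lizard/metal/beer, house 2 = parrot/country/lemonade, house 3 = snake/disco/juice, house 4 = fish/pop/soda, house 5 = dog/jazz/cider.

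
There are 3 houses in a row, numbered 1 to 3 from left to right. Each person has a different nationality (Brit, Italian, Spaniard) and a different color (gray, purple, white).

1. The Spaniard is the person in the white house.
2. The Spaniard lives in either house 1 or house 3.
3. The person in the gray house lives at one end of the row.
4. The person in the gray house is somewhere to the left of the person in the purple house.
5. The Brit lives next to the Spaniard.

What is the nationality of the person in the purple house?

Brit

Clue 4 places the person in the gray house in house 1.
The Brit is in house 2 (clue 5).
Clue 1: the Spaniard is in house 3.
Clue 1 places the person in the white house in house 3.
House 1 nationality: only Italian fits.
So house 2 gets purple for color.
So: house 1 = Italian/gray, house 2 = Brit/purple, house 3 = Spaniard/white.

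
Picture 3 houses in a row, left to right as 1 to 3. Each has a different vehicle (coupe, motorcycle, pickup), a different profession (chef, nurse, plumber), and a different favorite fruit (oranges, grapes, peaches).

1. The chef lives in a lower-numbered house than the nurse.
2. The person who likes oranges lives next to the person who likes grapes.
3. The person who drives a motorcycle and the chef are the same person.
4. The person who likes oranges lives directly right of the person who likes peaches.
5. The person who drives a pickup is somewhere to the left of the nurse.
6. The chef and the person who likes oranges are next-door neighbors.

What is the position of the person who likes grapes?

The only vehicle still possible for house 3 is coupe.
The person who drives a motorcycle is narrowed to house 1 or 2; consider each.
Placing it in house 2 leads to a contradiction, so it's in house 1.
Clue 3: the chef is in house 1.
Clue 6 places the person who likes oranges in house 2.
House 2 vehicle: only pickup fits.
So house 1 gets peaches for favorite fruit.
House 3's favorite fruit must be grapes (nothing else left).
The nurse is in house 3 (clue 5).
So house 2 gets plumber for profession.
So: house 1 = motorcycle/chef/peaches, house 2 = pickup/plumber/oranges, house 3 = coupe/nurse/grapes.

3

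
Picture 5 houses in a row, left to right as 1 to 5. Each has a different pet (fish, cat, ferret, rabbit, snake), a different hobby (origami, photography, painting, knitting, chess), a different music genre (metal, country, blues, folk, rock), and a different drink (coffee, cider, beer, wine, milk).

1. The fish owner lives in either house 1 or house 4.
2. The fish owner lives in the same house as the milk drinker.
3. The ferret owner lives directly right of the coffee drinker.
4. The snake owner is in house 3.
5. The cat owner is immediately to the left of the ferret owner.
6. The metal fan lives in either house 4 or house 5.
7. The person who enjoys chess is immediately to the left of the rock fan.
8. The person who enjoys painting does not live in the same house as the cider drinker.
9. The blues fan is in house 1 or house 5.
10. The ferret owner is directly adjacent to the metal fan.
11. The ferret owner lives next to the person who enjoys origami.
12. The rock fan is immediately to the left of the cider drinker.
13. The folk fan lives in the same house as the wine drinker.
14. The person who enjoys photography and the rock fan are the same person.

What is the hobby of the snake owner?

knitting

Clue 4 places the snake owner in house 3.
The cat owner is in house 4 (clue 5).
From clue 5, the ferret owner must be in house 5.
From clue 10, the metal fan must be in house 4.
From clue 11, the person who enjoys origami must be in house 4.
House 2's pet must be rabbit (nothing else left).
The milk drinker is in house 1 (clue 2).
Clue 3: the coffee drinker is in house 4.
The only pet still possible for house 1 is fish.
House 3 drink: only cider fits.
Clue 12 places the rock fan in house 2.
Clue 14 places the person who enjoys photography in house 2.
House 1's hobby must be chess (nothing else left).
House 3 hobby: only knitting fits.
The only hobby still possible for house 5 is painting.
The only music genre still possible for house 3 is country.
The wine drinker is in house 5 (clue 13).
So house 1 gets blues for music genre.
So house 5 gets folk for music genre.
That leaves beer as the drink for house 2.
So: house 1 = fish/chess/blues/milk, house 2 = rabbit/photography/rock/beer, house 3 = snake/knitting/country/cider, house 4 = cat/origami/metal/coffee, house 5 = ferret/painting/folk/wine.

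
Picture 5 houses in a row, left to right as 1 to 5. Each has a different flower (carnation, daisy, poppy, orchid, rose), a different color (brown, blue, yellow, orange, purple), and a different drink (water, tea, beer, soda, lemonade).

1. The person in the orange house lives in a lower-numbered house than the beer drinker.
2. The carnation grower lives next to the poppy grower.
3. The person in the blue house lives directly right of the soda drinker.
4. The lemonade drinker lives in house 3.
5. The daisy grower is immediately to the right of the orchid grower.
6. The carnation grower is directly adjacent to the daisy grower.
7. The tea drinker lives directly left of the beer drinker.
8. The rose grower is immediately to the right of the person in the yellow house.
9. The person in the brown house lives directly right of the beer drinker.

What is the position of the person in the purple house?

The lemonade drinker is in house 3 (clue 4).
House 5 drink: only water fits.
From clue 7, the tea drinker must be in house 1.
The beer drinker is in house 2 (clue 7).
By clue 9, the person in the brown house is in house 3.
House 4 drink: only soda fits.
By clue 1, the person in the orange house is in house 1.
Clue 3: the person in the blue house is in house 5.
The rose grower is narrowed to house 3 or 5; consider each.
Placing it in house 3 leads to a contradiction, so it's in house 5.
By clue 8, the person in the yellow house is in house 4.
So house 2 gets purple for color.
The daisy grower is narrowed to house 2 or 3 or 4; consider each.
Placing it in house 3 and house 4 leads to a contradiction, so it's in house 2.
From clue 5, the orchid grower must be in house 1.
House 4's flower must be poppy (nothing else left).
The only flower still possible for house 3 is carnation.
So: house 1 = orchid/orange/tea, house 2 = daisy/purple/beer, house 3 = carnation/brown/lemonade, house 4 = poppy/yellow/soda, house 5 = rose/blue/water.

2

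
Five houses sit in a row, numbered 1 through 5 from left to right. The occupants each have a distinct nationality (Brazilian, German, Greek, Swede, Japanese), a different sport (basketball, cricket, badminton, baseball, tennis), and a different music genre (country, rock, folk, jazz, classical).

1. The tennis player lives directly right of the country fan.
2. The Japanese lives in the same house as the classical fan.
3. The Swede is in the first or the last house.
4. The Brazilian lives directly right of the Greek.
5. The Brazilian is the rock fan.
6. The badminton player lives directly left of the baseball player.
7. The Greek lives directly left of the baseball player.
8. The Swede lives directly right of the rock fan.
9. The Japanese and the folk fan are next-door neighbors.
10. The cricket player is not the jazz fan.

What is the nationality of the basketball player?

Swede

By clue 8, the Swede is in house 5.
Clue 8 places the rock fan in house 4.
From clue 5, the Brazilian must be in house 4.
House 5 music genre: only jazz fits.
The Greek is in house 3 (clue 4).
From clue 7, the baseball player must be in house 4.
So house 5 gets basketball for sport.
Clue 6: the badminton player is in house 3.
That leaves cricket as the sport for house 1.
House 2's sport must be tennis (nothing else left).
House 3 music genre: only folk fits.
The country fan is in house 1 (clue 1).
The Japanese is in house 2 (clue 9).
So house 1 gets German for nationality.
House 2's music genre must be classical (nothing else left).
So: house 1 = German/cricket/country, house 2 = Japanese/tennis/classical, house 3 = Greek/badminton/folk, house 4 = Brazilian/baseball/rock, house 5 = Swede/basketball/jazz.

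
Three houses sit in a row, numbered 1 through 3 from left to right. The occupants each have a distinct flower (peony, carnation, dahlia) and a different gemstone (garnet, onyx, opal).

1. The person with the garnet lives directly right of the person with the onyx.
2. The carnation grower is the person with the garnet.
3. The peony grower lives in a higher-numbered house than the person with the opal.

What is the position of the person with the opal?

That leaves dahlia as the flower for house 1.
House 3 gemstone: only garnet fits.
Clue 1: the person with the onyx is in house 2.
The carnation grower is in house 3 (clue 2).
House 2's flower must be peony (nothing else left).
The only gemstone still possible for house 1 is opal.
So: house 1 = dahlia/opal, house 2 = peony/onyx, house 3 = carnation/garnet.

1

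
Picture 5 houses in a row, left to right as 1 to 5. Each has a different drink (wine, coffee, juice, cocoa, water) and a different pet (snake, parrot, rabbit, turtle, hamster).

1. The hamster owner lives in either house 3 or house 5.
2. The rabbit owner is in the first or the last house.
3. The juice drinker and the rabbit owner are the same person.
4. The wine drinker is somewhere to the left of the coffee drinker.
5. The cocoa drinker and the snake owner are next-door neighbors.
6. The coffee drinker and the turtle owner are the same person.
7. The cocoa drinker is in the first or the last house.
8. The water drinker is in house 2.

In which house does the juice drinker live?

From clue 8, the water drinker must be in house 2.
The cocoa drinker is narrowed to house 1 or 5; consider each.
Placing it in house 5 leads to a contradiction, so it's in house 1.
The snake owner is in house 2 (clue 5).
Clue 3 places the rabbit owner in house 5.
The only drink still possible for house 3 is wine.
So house 4 gets coffee for drink.
So house 5 gets juice for drink.
So house 1 gets parrot for pet.
So house 3 gets hamster for pet.
House 4 pet: only turtle fits.
So: house 1 = cocoa/parrot, house 2 = water/snake, house 3 = wine/hamster, house 4 = coffee/turtle, house 5 = juice/rabbit.

5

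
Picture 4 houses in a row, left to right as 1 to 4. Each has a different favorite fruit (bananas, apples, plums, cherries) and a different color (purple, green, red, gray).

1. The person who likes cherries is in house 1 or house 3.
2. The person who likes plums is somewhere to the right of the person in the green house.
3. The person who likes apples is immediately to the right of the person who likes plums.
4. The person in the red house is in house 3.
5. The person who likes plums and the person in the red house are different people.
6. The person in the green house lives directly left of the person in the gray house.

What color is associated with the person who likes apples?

The person in the red house is in house 3 (clue 4).
Clue 5 places the person who likes plums in house 2.
From clue 2, the person in the green house must be in house 1.
Clue 3: the person who likes apples is in house 3.
From clue 6, the person in the gray house must be in house 2.
That leaves cherries as the favorite fruit for house 1.
The only favorite fruit still possible for house 4 is bananas.
House 4's color must be purple (nothing else left).
So: house 1 = cherries/green, house 2 = plums/gray, house 3 = apples/red, house 4 = bananas/purple.

red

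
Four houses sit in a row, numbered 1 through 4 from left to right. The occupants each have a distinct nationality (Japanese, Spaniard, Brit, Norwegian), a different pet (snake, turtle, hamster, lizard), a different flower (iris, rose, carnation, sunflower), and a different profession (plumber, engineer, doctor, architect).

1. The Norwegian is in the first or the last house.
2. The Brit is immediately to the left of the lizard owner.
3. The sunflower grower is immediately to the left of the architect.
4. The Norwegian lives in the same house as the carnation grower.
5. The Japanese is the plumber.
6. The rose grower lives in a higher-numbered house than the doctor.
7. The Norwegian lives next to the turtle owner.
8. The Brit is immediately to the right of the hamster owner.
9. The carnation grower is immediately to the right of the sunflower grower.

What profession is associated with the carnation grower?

architect

Clue 9: the carnation grower is in house 4.
By clue 9, the sunflower grower is in house 3.
House 1's flower must be iris (nothing else left).
So house 2 gets rose for flower.
Clue 3 places the architect in house 4.
The Norwegian is in house 4 (clue 4).
From clue 6, the doctor must be in house 1.
Clue 7 places the turtle owner in house 3.
House 4 pet: only lizard fits.
By clue 2, the Brit is in house 3.
From clue 8, the hamster owner must be in house 2.
So house 1 gets Spaniard for nationality.
So house 2 gets Japanese for nationality.
House 1 pet: only snake fits.
From clue 5, the plumber must be in house 2.
House 3 profession: only engineer fits.
So: house 1 = Spaniard/snake/iris/doctor, house 2 = Japanese/hamster/rose/plumber, house 3 = Brit/turtle/sunflower/engineer, house 4 = Norwegian/lizard/carnation/architect.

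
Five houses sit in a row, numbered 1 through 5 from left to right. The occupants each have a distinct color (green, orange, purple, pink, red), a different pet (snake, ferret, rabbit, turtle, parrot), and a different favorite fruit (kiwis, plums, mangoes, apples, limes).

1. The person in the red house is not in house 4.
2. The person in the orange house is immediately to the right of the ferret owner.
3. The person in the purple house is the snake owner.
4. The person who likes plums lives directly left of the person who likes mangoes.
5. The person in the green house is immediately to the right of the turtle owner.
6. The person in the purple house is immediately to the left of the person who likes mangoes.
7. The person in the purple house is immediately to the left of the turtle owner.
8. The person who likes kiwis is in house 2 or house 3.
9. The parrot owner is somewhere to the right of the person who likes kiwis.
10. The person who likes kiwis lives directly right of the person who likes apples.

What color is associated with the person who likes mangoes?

The only favorite fruit still possible for house 5 is limes.
So house 4 gets mangoes for favorite fruit.
From clue 4, the person who likes plums must be in house 3.
The person in the purple house is in house 3 (clue 6).
From clue 7, the turtle owner must be in house 4.
House 1 favorite fruit: only apples fits.
The only favorite fruit still possible for house 2 is kiwis.
From clue 3, the snake owner must be in house 3.
Clue 5: the person in the green house is in house 5.
So house 1 gets ferret for pet.
That leaves rabbit as the pet for house 2.
So house 5 gets parrot for pet.
By clue 2, the person in the orange house is in house 2.
House 1's color must be red (nothing else left).
That leaves pink as the color for house 4.
So: house 1 = red/ferret/apples, house 2 = orange/rabbit/kiwis, house 3 = purple/snake/plums, house 4 = pink/turtle/mangoes, house 5 = green/parrot/limes.

pink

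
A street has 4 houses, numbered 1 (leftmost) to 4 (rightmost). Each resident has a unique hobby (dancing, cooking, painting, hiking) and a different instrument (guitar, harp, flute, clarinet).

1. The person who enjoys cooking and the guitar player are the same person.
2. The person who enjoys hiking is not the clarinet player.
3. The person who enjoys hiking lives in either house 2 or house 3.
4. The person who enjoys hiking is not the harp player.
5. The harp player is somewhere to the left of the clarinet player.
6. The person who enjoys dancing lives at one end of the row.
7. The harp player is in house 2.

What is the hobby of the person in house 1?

By clue 7, the harp player is in house 2.
From clue 4, the person who enjoys hiking must be in house 3.
The only hobby still possible for house 2 is painting.
From clue 2, the clarinet player must be in house 4.
That leaves flute as the instrument for house 3.
Clue 1 places the person who enjoys cooking in house 1.
The only hobby still possible for house 4 is dancing.
So house 1 gets guitar for instrument.
So: house 1 = cooking/guitar, house 2 = painting/harp, house 3 = hiking/flute, house 4 = dancing/clarinet.

cooking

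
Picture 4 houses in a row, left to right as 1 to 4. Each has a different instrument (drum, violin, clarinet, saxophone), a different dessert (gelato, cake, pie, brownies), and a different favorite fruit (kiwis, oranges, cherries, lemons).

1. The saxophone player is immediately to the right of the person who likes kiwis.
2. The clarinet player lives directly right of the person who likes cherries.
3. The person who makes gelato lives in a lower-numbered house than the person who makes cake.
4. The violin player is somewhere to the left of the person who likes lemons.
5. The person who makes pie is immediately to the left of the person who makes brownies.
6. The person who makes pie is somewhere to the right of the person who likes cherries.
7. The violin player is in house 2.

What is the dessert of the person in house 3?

By clue 7, the violin player is in house 2.
House 1 instrument: only drum fits.
House 1 dessert: only gelato fits.
Clue 2 places the clarinet player in house 3.
The person who likes cherries is in house 2 (clue 2).
From clue 6, the person who makes pie must be in house 3.
House 4's instrument must be saxophone (nothing else left).
So house 2 gets cake for dessert.
So house 4 gets brownies for dessert.
The only favorite fruit still possible for house 1 is oranges.
House 4's favorite fruit must be lemons (nothing else left).
House 3 favorite fruit: only kiwis fits.
So: house 1 = drum/gelato/oranges, house 2 = violin/cake/cherries, house 3 = clarinet/pie/kiwis, house 4 = saxophone/brownies/lemons.

pie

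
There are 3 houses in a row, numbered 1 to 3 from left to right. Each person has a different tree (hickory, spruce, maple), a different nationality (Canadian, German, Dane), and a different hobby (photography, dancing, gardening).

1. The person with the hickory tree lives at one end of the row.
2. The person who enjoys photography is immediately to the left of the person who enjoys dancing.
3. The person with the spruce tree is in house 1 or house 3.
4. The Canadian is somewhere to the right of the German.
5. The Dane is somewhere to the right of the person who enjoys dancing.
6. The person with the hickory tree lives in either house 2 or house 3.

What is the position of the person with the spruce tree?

Clue 5 places the Dane in house 3.
The person who enjoys dancing is in house 2 (clue 5).
From clue 6, the person with the hickory tree must be in house 3.
That leaves spruce as the tree for house 1.
House 2 tree: only maple fits.
House 1's nationality must be German (nothing else left).
The only nationality still possible for house 2 is Canadian.
That leaves gardening as the hobby for house 3.
House 1 hobby: only photography fits.
So: house 1 = spruce/German/photography, house 2 = maple/Canadian/dancing, house 3 = hickory/Dane/gardening.

1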